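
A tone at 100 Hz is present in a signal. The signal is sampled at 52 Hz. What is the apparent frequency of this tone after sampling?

100 Hz mod fs = 48 Hz.
48 Hz > fs/2 = 26 Hz, folds to fs − 48 Hz = 4 Hz.

4 Hz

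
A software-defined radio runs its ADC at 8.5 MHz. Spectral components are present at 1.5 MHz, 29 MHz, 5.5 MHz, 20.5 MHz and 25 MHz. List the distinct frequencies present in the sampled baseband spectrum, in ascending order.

0.5 MHz, 1.5 MHz, 3 MHz, 3.5 MHz

fs/2 = 4.25 MHz.
1.5 MHz ≤ fs/2 = 4.25 MHz, passes unchanged.
29 MHz mod fs = 3.5 MHz.
3.5 MHz ≤ fs/2 = 4.25 MHz, appears at 3.5 MHz.
5.5 MHz > fs/2 = 4.25 MHz, folds to fs − 5.5 MHz = 3 MHz.
20.5 MHz mod fs = 3.5 MHz.
3.5 MHz ≤ fs/2 = 4.25 MHz, appears at 3.5 MHz.
25 MHz mod fs = 8 MHz.
8 MHz > fs/2 = 4.25 MHz, folds to fs − 8 MHz = 0.5 MHz.
Distinct values: {0.5 MHz, 1.5 MHz, 3 MHz, 3.5 MHz}.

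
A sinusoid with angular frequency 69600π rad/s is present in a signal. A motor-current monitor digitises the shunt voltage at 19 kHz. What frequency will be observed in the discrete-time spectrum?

ω = 69600π rad/s → f = ω/(2π) = 34800 Hz = 34.8 kHz.
34.8 kHz mod fs = 15.8 kHz.
15.8 kHz > fs/2 = 9.5 kHz, folds to fs − 15.8 kHz = 3.2 kHz.

3.2 kHz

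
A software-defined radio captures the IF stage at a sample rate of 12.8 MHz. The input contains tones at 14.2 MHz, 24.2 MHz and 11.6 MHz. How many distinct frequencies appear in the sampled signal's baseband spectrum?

fs/2 = 6.4 MHz.
14.2 MHz mod fs = 1.4 MHz.
1.4 MHz ≤ fs/2 = 6.4 MHz, appears at 1.4 MHz.
24.2 MHz mod fs = 11.4 MHz.
11.4 MHz > fs/2 = 6.4 MHz, folds to fs − 11.4 MHz = 1.4 MHz.
11.6 MHz > fs/2 = 6.4 MHz, folds to fs − 11.6 MHz = 1.2 MHz.
Distinct values: {1.2 MHz, 1.4 MHz} → 2.

2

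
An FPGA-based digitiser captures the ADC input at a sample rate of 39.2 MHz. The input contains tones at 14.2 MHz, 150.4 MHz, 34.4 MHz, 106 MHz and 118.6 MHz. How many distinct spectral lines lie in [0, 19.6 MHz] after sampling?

fs/2 = 19.6 MHz.
14.2 MHz ≤ fs/2 = 19.6 MHz, passes unchanged.
150.4 MHz mod fs = 32.8 MHz.
32.8 MHz > fs/2 = 19.6 MHz, folds to fs − 32.8 MHz = 6.4 MHz.
34.4 MHz > fs/2 = 19.6 MHz, folds to fs − 34.4 MHz = 4.8 MHz.
106 MHz mod fs = 27.6 MHz.
27.6 MHz > fs/2 = 19.6 MHz, folds to fs − 27.6 MHz = 11.6 MHz.
118.6 MHz mod fs = 1 MHz.
1 MHz ≤ fs/2 = 19.6 MHz, appears at 1 MHz.
Distinct values: {1 MHz, 4.8 MHz, 6.4 MHz, 11.6 MHz, 14.2 MHz} → 5.

5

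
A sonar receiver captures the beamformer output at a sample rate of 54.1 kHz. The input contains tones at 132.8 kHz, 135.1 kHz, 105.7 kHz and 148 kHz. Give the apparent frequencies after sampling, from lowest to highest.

2.5 kHz, 14.3 kHz, 24.6 kHz, 26.9 kHz

fs/2 = 27.05 kHz.
132.8 kHz mod fs = 24.6 kHz.
24.6 kHz ≤ fs/2 = 27.05 kHz, appears at 24.6 kHz.
135.1 kHz mod fs = 26.9 kHz.
26.9 kHz ≤ fs/2 = 27.05 kHz, appears at 26.9 kHz.
105.7 kHz mod fs = 51.6 kHz.
51.6 kHz > fs/2 = 27.05 kHz, folds to fs − 51.6 kHz = 2.5 kHz.
148 kHz mod fs = 39.8 kHz.
39.8 kHz > fs/2 = 27.05 kHz, folds to fs − 39.8 kHz = 14.3 kHz.
Distinct values: {2.5 kHz, 14.3 kHz, 24.6 kHz, 26.9 kHz}.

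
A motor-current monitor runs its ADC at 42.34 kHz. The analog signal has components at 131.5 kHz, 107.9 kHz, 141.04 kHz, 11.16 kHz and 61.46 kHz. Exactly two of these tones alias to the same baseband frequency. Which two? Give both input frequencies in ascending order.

61.46 kHz, 107.9 kHz

fs/2 = 21.17 kHz.
131.5 kHz mod fs = 4.48 kHz.
4.48 kHz ≤ fs/2 = 21.17 kHz, appears at 4.48 kHz.
107.9 kHz mod fs = 23.22 kHz.
23.22 kHz > fs/2 = 21.17 kHz, folds to fs − 23.22 kHz = 19.12 kHz.
141.04 kHz mod fs = 14.02 kHz.
14.02 kHz ≤ fs/2 = 21.17 kHz, appears at 14.02 kHz.
11.16 kHz ≤ fs/2 = 21.17 kHz, passes unchanged.
61.46 kHz mod fs = 19.12 kHz.
19.12 kHz ≤ fs/2 = 21.17 kHz, appears at 19.12 kHz.
61.46 kHz and 107.9 kHz both map to 19.12 kHz.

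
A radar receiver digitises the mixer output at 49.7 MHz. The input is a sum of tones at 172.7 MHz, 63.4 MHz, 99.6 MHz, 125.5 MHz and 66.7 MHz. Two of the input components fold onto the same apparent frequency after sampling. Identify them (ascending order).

fs/2 = 24.85 MHz.
172.7 MHz mod fs = 23.6 MHz.
23.6 MHz ≤ fs/2 = 24.85 MHz, appears at 23.6 MHz.
63.4 MHz mod fs = 13.7 MHz.
13.7 MHz ≤ fs/2 = 24.85 MHz, appears at 13.7 MHz.
99.6 MHz mod fs = 0.2 MHz.
0.2 MHz ≤ fs/2 = 24.85 MHz, appears at 0.2 MHz.
125.5 MHz mod fs = 26.1 MHz.
26.1 MHz > fs/2 = 24.85 MHz, folds to fs − 26.1 MHz = 23.6 MHz.
66.7 MHz mod fs = 17 MHz.
17 MHz ≤ fs/2 = 24.85 MHz, appears at 17 MHz.
125.5 MHz and 172.7 MHz both map to 23.6 MHz.

125.5 MHz, 172.7 MHz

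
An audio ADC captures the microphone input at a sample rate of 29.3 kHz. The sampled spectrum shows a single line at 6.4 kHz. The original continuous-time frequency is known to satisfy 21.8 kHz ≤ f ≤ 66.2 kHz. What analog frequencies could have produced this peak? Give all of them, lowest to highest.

22.9 kHz, 35.7 kHz, 52.2 kHz, 65 kHz

Frequencies that alias to 6.4 kHz are k·fs ± 6.4 kHz for integer k ≥ 0.
k=0: 6.4 kHz.
k=1: 22.9 kHz, 35.7 kHz.
k=2: 52.2 kHz, 65 kHz.
k=3: 81.5 kHz, 94.3 kHz.
Within [21.8 kHz, 66.2 kHz]: 22.9 kHz, 35.7 kHz, 52.2 kHz, 65 kHz.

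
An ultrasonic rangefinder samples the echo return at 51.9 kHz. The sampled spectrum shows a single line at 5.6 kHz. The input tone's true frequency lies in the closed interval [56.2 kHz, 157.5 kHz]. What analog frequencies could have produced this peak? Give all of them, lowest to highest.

57.5 kHz, 98.2 kHz, 109.4 kHz, 150.1 kHz

Frequencies that alias to 5.6 kHz are k·fs ± 5.6 kHz for integer k ≥ 0.
k=0: 5.6 kHz.
k=1: 46.3 kHz, 57.5 kHz.
k=2: 98.2 kHz, 109.4 kHz.
k=3: 150.1 kHz, 161.3 kHz.
k=4: 202 kHz, 213.2 kHz.
Within [56.2 kHz, 157.5 kHz]: 57.5 kHz, 98.2 kHz, 109.4 kHz, 150.1 kHz.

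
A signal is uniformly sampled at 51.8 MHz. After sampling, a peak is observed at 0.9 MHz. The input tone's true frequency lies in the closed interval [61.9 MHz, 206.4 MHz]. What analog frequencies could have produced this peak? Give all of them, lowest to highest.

102.7 MHz, 104.5 MHz, 154.5 MHz, 156.3 MHz, 206.3 MHz

Frequencies that alias to 0.9 MHz are k·fs ± 0.9 MHz for integer k ≥ 0.
k=0: 0.9 MHz.
k=1: 50.9 MHz, 52.7 MHz.
k=2: 102.7 MHz, 104.5 MHz.
k=3: 154.5 MHz, 156.3 MHz.
k=4: 206.3 MHz, 208.1 MHz.
k=5: 258.1 MHz, 259.9 MHz.
Within [61.9 MHz, 206.4 MHz]: 102.7 MHz, 104.5 MHz, 154.5 MHz, 156.3 MHz, 206.3 MHz.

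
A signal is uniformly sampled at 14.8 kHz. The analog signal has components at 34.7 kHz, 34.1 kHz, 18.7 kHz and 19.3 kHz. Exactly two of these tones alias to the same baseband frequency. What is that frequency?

fs/2 = 7.4 kHz.
34.7 kHz mod fs = 5.1 kHz.
5.1 kHz ≤ fs/2 = 7.4 kHz, appears at 5.1 kHz.
34.1 kHz mod fs = 4.5 kHz.
4.5 kHz ≤ fs/2 = 7.4 kHz, appears at 4.5 kHz.
18.7 kHz mod fs = 3.9 kHz.
3.9 kHz ≤ fs/2 = 7.4 kHz, appears at 3.9 kHz.
19.3 kHz mod fs = 4.5 kHz.
4.5 kHz ≤ fs/2 = 7.4 kHz, appears at 4.5 kHz.
19.3 kHz and 34.1 kHz both map to 4.5 kHz.

4.5 kHz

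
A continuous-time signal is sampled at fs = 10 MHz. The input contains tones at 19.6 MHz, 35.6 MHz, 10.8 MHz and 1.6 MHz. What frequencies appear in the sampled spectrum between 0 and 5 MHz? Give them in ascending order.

0.4 MHz, 0.8 MHz, 1.6 MHz, 4.4 MHz

fs/2 = 5 MHz.
19.6 MHz mod fs = 9.6 MHz.
9.6 MHz > fs/2 = 5 MHz, folds to fs − 9.6 MHz = 0.4 MHz.
35.6 MHz mod fs = 5.6 MHz.
5.6 MHz > fs/2 = 5 MHz, folds to fs − 5.6 MHz = 4.4 MHz.
10.8 MHz mod fs = 0.8 MHz.
0.8 MHz ≤ fs/2 = 5 MHz, appears at 0.8 MHz.
1.6 MHz ≤ fs/2 = 5 MHz, passes unchanged.
Distinct values: {0.4 MHz, 0.8 MHz, 1.6 MHz, 4.4 MHz}.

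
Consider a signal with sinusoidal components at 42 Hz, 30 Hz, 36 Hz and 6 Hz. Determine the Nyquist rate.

84 Hz

Highest-frequency component: 42 Hz.
Nyquist rate = 2 × 42 Hz = 84 Hz.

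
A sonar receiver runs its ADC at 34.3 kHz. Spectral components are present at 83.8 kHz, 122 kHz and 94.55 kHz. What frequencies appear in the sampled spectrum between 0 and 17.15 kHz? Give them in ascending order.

fs/2 = 17.15 kHz.
83.8 kHz mod fs = 15.2 kHz.
15.2 kHz ≤ fs/2 = 17.15 kHz, appears at 15.2 kHz.
122 kHz mod fs = 19.1 kHz.
19.1 kHz > fs/2 = 17.15 kHz, folds to fs − 19.1 kHz = 15.2 kHz.
94.55 kHz mod fs = 25.95 kHz.
25.95 kHz > fs/2 = 17.15 kHz, folds to fs − 25.95 kHz = 8.35 kHz.
Distinct values: {8.35 kHz, 15.2 kHz}.

8.35 kHz, 15.2 kHz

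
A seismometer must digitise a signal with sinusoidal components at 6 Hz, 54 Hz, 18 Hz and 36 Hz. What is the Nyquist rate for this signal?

108 Hz

Highest-frequency component: 54 Hz.
Nyquist rate = 2 × 54 Hz = 108 Hz.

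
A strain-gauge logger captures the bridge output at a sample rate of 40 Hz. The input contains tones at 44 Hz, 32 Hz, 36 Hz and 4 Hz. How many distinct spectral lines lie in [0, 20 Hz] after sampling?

2

fs/2 = 20 Hz.
44 Hz mod fs = 4 Hz.
4 Hz ≤ fs/2 = 20 Hz, appears at 4 Hz.
32 Hz > fs/2 = 20 Hz, folds to fs − 32 Hz = 8 Hz.
36 Hz > fs/2 = 20 Hz, folds to fs − 36 Hz = 4 Hz.
4 Hz ≤ fs/2 = 20 Hz, passes unchanged.
Distinct values: {4 Hz, 8 Hz} → 2.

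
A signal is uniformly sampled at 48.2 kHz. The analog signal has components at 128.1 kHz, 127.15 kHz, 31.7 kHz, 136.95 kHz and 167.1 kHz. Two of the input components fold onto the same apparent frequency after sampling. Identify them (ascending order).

fs/2 = 24.1 kHz.
128.1 kHz mod fs = 31.7 kHz.
31.7 kHz > fs/2 = 24.1 kHz, folds to fs − 31.7 kHz = 16.5 kHz.
127.15 kHz mod fs = 30.75 kHz.
30.75 kHz > fs/2 = 24.1 kHz, folds to fs − 30.75 kHz = 17.45 kHz.
31.7 kHz > fs/2 = 24.1 kHz, folds to fs − 31.7 kHz = 16.5 kHz.
136.95 kHz mod fs = 40.55 kHz.
40.55 kHz > fs/2 = 24.1 kHz, folds to fs − 40.55 kHz = 7.65 kHz.
167.1 kHz mod fs = 22.5 kHz.
22.5 kHz ≤ fs/2 = 24.1 kHz, appears at 22.5 kHz.
31.7 kHz and 128.1 kHz both map to 16.5 kHz.

31.7 kHz, 128.1 kHz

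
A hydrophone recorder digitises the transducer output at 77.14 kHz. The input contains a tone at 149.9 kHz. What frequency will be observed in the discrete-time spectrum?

4.38 kHz

149.9 kHz mod fs = 72.76 kHz.
72.76 kHz > fs/2 = 38.57 kHz, folds to fs − 72.76 kHz = 4.38 kHz.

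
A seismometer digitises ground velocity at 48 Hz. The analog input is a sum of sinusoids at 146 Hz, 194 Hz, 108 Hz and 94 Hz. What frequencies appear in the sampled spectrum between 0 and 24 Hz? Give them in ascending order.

2 Hz, 12 Hz

fs/2 = 24 Hz.
146 Hz mod fs = 2 Hz.
2 Hz ≤ fs/2 = 24 Hz, appears at 2 Hz.
194 Hz mod fs = 2 Hz.
2 Hz ≤ fs/2 = 24 Hz, appears at 2 Hz.
108 Hz mod fs = 12 Hz.
12 Hz ≤ fs/2 = 24 Hz, appears at 12 Hz.
94 Hz mod fs = 46 Hz.
46 Hz > fs/2 = 24 Hz, folds to fs − 46 Hz = 2 Hz.
Distinct values: {2 Hz, 12 Hz}.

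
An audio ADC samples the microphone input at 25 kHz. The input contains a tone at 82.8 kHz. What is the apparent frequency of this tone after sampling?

82.8 kHz mod fs = 7.8 kHz.
7.8 kHz ≤ fs/2 = 12.5 kHz, appears at 7.8 kHz.

7.8 kHz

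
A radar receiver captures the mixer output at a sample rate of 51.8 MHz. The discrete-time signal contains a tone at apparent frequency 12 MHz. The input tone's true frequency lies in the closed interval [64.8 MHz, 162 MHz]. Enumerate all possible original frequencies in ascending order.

91.6 MHz, 115.6 MHz, 143.4 MHz

Frequencies that alias to 12 MHz are k·fs ± 12 MHz for integer k ≥ 0.
k=0: 12 MHz.
k=1: 39.8 MHz, 63.8 MHz.
k=2: 91.6 MHz, 115.6 MHz.
k=3: 143.4 MHz, 167.4 MHz.
k=4: 195.2 MHz, 219.2 MHz.
Within [64.8 MHz, 162 MHz]: 91.6 MHz, 115.6 MHz, 143.4 MHz.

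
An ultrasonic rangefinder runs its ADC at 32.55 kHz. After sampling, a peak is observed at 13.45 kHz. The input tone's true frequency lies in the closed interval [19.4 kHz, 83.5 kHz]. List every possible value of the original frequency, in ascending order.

46 kHz, 51.65 kHz, 78.55 kHz

Frequencies that alias to 13.45 kHz are k·fs ± 13.45 kHz for integer k ≥ 0.
k=0: 13.45 kHz.
k=1: 19.1 kHz, 46 kHz.
k=2: 51.65 kHz, 78.55 kHz.
k=3: 84.2 kHz, 111.1 kHz.
Within [19.4 kHz, 83.5 kHz]: 46 kHz, 51.65 kHz, 78.55 kHz.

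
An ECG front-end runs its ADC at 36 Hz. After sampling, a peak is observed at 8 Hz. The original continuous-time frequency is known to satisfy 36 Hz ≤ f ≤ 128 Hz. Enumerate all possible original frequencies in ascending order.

44 Hz, 64 Hz, 80 Hz, 100 Hz, 116 Hz

Frequencies that alias to 8 Hz are k·fs ± 8 Hz for integer k ≥ 0.
k=0: 8 Hz.
k=1: 28 Hz, 44 Hz.
k=2: 64 Hz, 80 Hz.
k=3: 100 Hz, 116 Hz.
k=4: 136 Hz, 152 Hz.
Within [36 Hz, 128 Hz]: 44 Hz, 64 Hz, 80 Hz, 100 Hz, 116 Hz.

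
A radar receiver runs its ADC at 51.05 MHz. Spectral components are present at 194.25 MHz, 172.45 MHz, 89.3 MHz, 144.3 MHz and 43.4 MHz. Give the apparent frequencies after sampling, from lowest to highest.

7.65 MHz, 8.85 MHz, 9.95 MHz, 12.8 MHz, 19.3 MHz

fs/2 = 25.525 MHz.
194.25 MHz mod fs = 41.1 MHz.
41.1 MHz > fs/2 = 25.525 MHz, folds to fs − 41.1 MHz = 9.95 MHz.
172.45 MHz mod fs = 19.3 MHz.
19.3 MHz ≤ fs/2 = 25.525 MHz, appears at 19.3 MHz.
89.3 MHz mod fs = 38.25 MHz.
38.25 MHz > fs/2 = 25.525 MHz, folds to fs − 38.25 MHz = 12.8 MHz.
144.3 MHz mod fs = 42.2 MHz.
42.2 MHz > fs/2 = 25.525 MHz, folds to fs − 42.2 MHz = 8.85 MHz.
43.4 MHz > fs/2 = 25.525 MHz, folds to fs − 43.4 MHz = 7.65 MHz.
Distinct values: {7.65 MHz, 8.85 MHz, 9.95 MHz, 12.8 MHz, 19.3 MHz}.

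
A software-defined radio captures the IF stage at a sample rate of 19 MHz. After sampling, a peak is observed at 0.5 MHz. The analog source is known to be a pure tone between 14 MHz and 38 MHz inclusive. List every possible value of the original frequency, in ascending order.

18.5 MHz, 19.5 MHz, 37.5 MHz

Frequencies that alias to 0.5 MHz are k·fs ± 0.5 MHz for integer k ≥ 0.
k=0: 0.5 MHz.
k=1: 18.5 MHz, 19.5 MHz.
k=2: 37.5 MHz, 38.5 MHz.
k=3: 56.5 MHz, 57.5 MHz.
Within [14 MHz, 38 MHz]: 18.5 MHz, 19.5 MHz, 37.5 MHz.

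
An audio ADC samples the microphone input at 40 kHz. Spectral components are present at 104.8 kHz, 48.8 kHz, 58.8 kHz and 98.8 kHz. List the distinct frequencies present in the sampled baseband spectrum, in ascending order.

fs/2 = 20 kHz.
104.8 kHz mod fs = 24.8 kHz.
24.8 kHz > fs/2 = 20 kHz, folds to fs − 24.8 kHz = 15.2 kHz.
48.8 kHz mod fs = 8.8 kHz.
8.8 kHz ≤ fs/2 = 20 kHz, appears at 8.8 kHz.
58.8 kHz mod fs = 18.8 kHz.
18.8 kHz ≤ fs/2 = 20 kHz, appears at 18.8 kHz.
98.8 kHz mod fs = 18.8 kHz.
18.8 kHz ≤ fs/2 = 20 kHz, appears at 18.8 kHz.
Distinct values: {8.8 kHz, 15.2 kHz, 18.8 kHz}.

8.8 kHz, 15.2 kHz, 18.8 kHz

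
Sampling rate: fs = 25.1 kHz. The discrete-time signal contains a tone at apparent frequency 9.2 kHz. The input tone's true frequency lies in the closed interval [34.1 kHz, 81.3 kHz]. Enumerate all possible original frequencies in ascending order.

Frequencies that alias to 9.2 kHz are k·fs ± 9.2 kHz for integer k ≥ 0.
k=0: 9.2 kHz.
k=1: 15.9 kHz, 34.3 kHz.
k=2: 41 kHz, 59.4 kHz.
k=3: 66.1 kHz, 84.5 kHz.
k=4: 91.2 kHz, 109.6 kHz.
Within [34.1 kHz, 81.3 kHz]: 34.3 kHz, 41 kHz, 59.4 kHz, 66.1 kHz.

34.3 kHz, 41 kHz, 59.4 kHz, 66.1 kHz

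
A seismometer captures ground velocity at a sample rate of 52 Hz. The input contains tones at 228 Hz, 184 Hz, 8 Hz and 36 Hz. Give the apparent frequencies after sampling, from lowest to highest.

8 Hz, 16 Hz, 20 Hz, 24 Hz

fs/2 = 26 Hz.
228 Hz mod fs = 20 Hz.
20 Hz ≤ fs/2 = 26 Hz, appears at 20 Hz.
184 Hz mod fs = 28 Hz.
28 Hz > fs/2 = 26 Hz, folds to fs − 28 Hz = 24 Hz.
8 Hz ≤ fs/2 = 26 Hz, passes unchanged.
36 Hz > fs/2 = 26 Hz, folds to fs − 36 Hz = 16 Hz.
Distinct values: {8 Hz, 16 Hz, 20 Hz, 24 Hz}.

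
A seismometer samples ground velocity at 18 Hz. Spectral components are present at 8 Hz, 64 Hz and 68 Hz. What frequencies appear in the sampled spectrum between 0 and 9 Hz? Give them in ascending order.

4 Hz, 8 Hz

fs/2 = 9 Hz.
8 Hz ≤ fs/2 = 9 Hz, passes unchanged.
64 Hz mod fs = 10 Hz.
10 Hz > fs/2 = 9 Hz, folds to fs − 10 Hz = 8 Hz.
68 Hz mod fs = 14 Hz.
14 Hz > fs/2 = 9 Hz, folds to fs − 14 Hz = 4 Hz.
Distinct values: {4 Hz, 8 Hz}.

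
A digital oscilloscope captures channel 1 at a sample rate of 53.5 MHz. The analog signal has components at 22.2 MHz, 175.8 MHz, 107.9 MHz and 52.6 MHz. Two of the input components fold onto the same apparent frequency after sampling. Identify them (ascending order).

fs/2 = 26.75 MHz.
22.2 MHz ≤ fs/2 = 26.75 MHz, passes unchanged.
175.8 MHz mod fs = 15.3 MHz.
15.3 MHz ≤ fs/2 = 26.75 MHz, appears at 15.3 MHz.
107.9 MHz mod fs = 0.9 MHz.
0.9 MHz ≤ fs/2 = 26.75 MHz, appears at 0.9 MHz.
52.6 MHz > fs/2 = 26.75 MHz, folds to fs − 52.6 MHz = 0.9 MHz.
52.6 MHz and 107.9 MHz both map to 0.9 MHz.

52.6 MHz, 107.9 MHz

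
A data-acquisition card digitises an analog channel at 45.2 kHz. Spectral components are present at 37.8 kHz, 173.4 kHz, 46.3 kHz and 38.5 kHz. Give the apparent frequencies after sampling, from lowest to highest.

1.1 kHz, 6.7 kHz, 7.4 kHz

fs/2 = 22.6 kHz.
37.8 kHz > fs/2 = 22.6 kHz, folds to fs − 37.8 kHz = 7.4 kHz.
173.4 kHz mod fs = 37.8 kHz.
37.8 kHz > fs/2 = 22.6 kHz, folds to fs − 37.8 kHz = 7.4 kHz.
46.3 kHz mod fs = 1.1 kHz.
1.1 kHz ≤ fs/2 = 22.6 kHz, appears at 1.1 kHz.
38.5 kHz > fs/2 = 22.6 kHz, folds to fs − 38.5 kHz = 6.7 kHz.
Distinct values: {1.1 kHz, 6.7 kHz, 7.4 kHz}.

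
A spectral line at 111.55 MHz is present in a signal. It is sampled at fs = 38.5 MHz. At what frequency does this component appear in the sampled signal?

111.55 MHz mod fs = 34.55 MHz.
34.55 MHz > fs/2 = 19.25 MHz, folds to fs − 34.55 MHz = 3.95 MHz.

3.95 MHz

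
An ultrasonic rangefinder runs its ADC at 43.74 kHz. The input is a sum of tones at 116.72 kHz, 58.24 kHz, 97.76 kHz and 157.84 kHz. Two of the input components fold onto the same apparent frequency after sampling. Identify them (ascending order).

58.24 kHz, 116.72 kHz

fs/2 = 21.87 kHz.
116.72 kHz mod fs = 29.24 kHz.
29.24 kHz > fs/2 = 21.87 kHz, folds to fs − 29.24 kHz = 14.5 kHz.
58.24 kHz mod fs = 14.5 kHz.
14.5 kHz ≤ fs/2 = 21.87 kHz, appears at 14.5 kHz.
97.76 kHz mod fs = 10.28 kHz.
10.28 kHz ≤ fs/2 = 21.87 kHz, appears at 10.28 kHz.
157.84 kHz mod fs = 26.62 kHz.
26.62 kHz > fs/2 = 21.87 kHz, folds to fs − 26.62 kHz = 17.12 kHz.
58.24 kHz and 116.72 kHz both map to 14.5 kHz.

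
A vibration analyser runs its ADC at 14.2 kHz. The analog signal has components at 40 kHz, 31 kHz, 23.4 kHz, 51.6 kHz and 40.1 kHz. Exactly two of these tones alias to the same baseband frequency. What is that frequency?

2.6 kHz

fs/2 = 7.1 kHz.
40 kHz mod fs = 11.6 kHz.
11.6 kHz > fs/2 = 7.1 kHz, folds to fs − 11.6 kHz = 2.6 kHz.
31 kHz mod fs = 2.6 kHz.
2.6 kHz ≤ fs/2 = 7.1 kHz, appears at 2.6 kHz.
23.4 kHz mod fs = 9.2 kHz.
9.2 kHz > fs/2 = 7.1 kHz, folds to fs − 9.2 kHz = 5 kHz.
51.6 kHz mod fs = 9 kHz.
9 kHz > fs/2 = 7.1 kHz, folds to fs − 9 kHz = 5.2 kHz.
40.1 kHz mod fs = 11.7 kHz.
11.7 kHz > fs/2 = 7.1 kHz, folds to fs − 11.7 kHz = 2.5 kHz.
31 kHz and 40 kHz both map to 2.6 kHz.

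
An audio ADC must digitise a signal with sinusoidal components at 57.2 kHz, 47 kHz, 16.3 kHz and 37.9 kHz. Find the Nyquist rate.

114.4 kHz

Highest-frequency component: 57.2 kHz.
Nyquist rate = 2 × 57.2 kHz = 114.4 kHz.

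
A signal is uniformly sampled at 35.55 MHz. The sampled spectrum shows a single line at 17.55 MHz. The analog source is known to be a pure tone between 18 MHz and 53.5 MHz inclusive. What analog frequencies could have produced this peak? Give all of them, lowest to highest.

18 MHz, 53.1 MHz

Frequencies that alias to 17.55 MHz are k·fs ± 17.55 MHz for integer k ≥ 0.
k=0: 17.55 MHz.
k=1: 18 MHz, 53.1 MHz.
k=2: 53.55 MHz, 88.65 MHz.
Within [18 MHz, 53.5 MHz]: 18 MHz, 53.1 MHz.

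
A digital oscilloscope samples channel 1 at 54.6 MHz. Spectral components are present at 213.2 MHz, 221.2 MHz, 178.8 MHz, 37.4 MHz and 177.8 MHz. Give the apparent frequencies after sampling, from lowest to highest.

2.8 MHz, 5.2 MHz, 14 MHz, 15 MHz, 17.2 MHz

fs/2 = 27.3 MHz.
213.2 MHz mod fs = 49.4 MHz.
49.4 MHz > fs/2 = 27.3 MHz, folds to fs − 49.4 MHz = 5.2 MHz.
221.2 MHz mod fs = 2.8 MHz.
2.8 MHz ≤ fs/2 = 27.3 MHz, appears at 2.8 MHz.
178.8 MHz mod fs = 15 MHz.
15 MHz ≤ fs/2 = 27.3 MHz, appears at 15 MHz.
37.4 MHz > fs/2 = 27.3 MHz, folds to fs − 37.4 MHz = 17.2 MHz.
177.8 MHz mod fs = 14 MHz.
14 MHz ≤ fs/2 = 27.3 MHz, appears at 14 MHz.
Distinct values: {2.8 MHz, 5.2 MHz, 14 MHz, 15 MHz, 17.2 MHz}.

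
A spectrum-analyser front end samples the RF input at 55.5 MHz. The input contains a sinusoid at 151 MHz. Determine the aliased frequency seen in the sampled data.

151 MHz mod fs = 40 MHz.
40 MHz > fs/2 = 27.75 MHz, folds to fs − 40 MHz = 15.5 MHz.

15.5 MHz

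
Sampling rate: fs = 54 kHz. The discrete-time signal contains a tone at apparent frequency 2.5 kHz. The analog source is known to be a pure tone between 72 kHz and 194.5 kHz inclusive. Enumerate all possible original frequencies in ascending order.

105.5 kHz, 110.5 kHz, 159.5 kHz, 164.5 kHz

Frequencies that alias to 2.5 kHz are k·fs ± 2.5 kHz for integer k ≥ 0.
k=0: 2.5 kHz.
k=1: 51.5 kHz, 56.5 kHz.
k=2: 105.5 kHz, 110.5 kHz.
k=3: 159.5 kHz, 164.5 kHz.
k=4: 213.5 kHz, 218.5 kHz.
Within [72 kHz, 194.5 kHz]: 105.5 kHz, 110.5 kHz, 159.5 kHz, 164.5 kHz.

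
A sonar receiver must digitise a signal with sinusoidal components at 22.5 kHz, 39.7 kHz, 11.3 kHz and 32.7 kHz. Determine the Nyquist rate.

79.4 kHz

Highest-frequency component: 39.7 kHz.
Nyquist rate = 2 × 39.7 kHz = 79.4 kHz.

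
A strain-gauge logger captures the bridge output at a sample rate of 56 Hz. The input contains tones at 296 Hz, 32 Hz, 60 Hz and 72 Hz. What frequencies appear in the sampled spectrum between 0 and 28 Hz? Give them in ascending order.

4 Hz, 16 Hz, 24 Hz

fs/2 = 28 Hz.
296 Hz mod fs = 16 Hz.
16 Hz ≤ fs/2 = 28 Hz, appears at 16 Hz.
32 Hz > fs/2 = 28 Hz, folds to fs − 32 Hz = 24 Hz.
60 Hz mod fs = 4 Hz.
4 Hz ≤ fs/2 = 28 Hz, appears at 4 Hz.
72 Hz mod fs = 16 Hz.
16 Hz ≤ fs/2 = 28 Hz, appears at 16 Hz.
Distinct values: {4 Hz, 16 Hz, 24 Hz}.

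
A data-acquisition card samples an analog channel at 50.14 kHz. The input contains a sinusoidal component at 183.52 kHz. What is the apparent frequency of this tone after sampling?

17.04 kHz

183.52 kHz mod fs = 33.1 kHz.
33.1 kHz > fs/2 = 25.07 kHz, folds to fs − 33.1 kHz = 17.04 kHz.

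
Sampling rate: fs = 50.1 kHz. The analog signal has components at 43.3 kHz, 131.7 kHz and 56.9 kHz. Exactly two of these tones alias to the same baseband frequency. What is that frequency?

fs/2 = 25.05 kHz.
43.3 kHz > fs/2 = 25.05 kHz, folds to fs − 43.3 kHz = 6.8 kHz.
131.7 kHz mod fs = 31.5 kHz.
31.5 kHz > fs/2 = 25.05 kHz, folds to fs − 31.5 kHz = 18.6 kHz.
56.9 kHz mod fs = 6.8 kHz.
6.8 kHz ≤ fs/2 = 25.05 kHz, appears at 6.8 kHz.
43.3 kHz and 56.9 kHz both map to 6.8 kHz.

6.8 kHz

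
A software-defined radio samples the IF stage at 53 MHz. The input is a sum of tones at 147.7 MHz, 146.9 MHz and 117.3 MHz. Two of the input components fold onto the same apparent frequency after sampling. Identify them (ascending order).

fs/2 = 26.5 MHz.
147.7 MHz mod fs = 41.7 MHz.
41.7 MHz > fs/2 = 26.5 MHz, folds to fs − 41.7 MHz = 11.3 MHz.
146.9 MHz mod fs = 40.9 MHz.
40.9 MHz > fs/2 = 26.5 MHz, folds to fs − 40.9 MHz = 12.1 MHz.
117.3 MHz mod fs = 11.3 MHz.
11.3 MHz ≤ fs/2 = 26.5 MHz, appears at 11.3 MHz.
117.3 MHz and 147.7 MHz both map to 11.3 MHz.

117.3 MHz, 147.7 MHz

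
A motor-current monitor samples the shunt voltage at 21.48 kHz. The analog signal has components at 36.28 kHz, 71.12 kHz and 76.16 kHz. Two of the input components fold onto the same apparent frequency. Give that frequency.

6.68 kHz

fs/2 = 10.74 kHz.
36.28 kHz mod fs = 14.8 kHz.
14.8 kHz > fs/2 = 10.74 kHz, folds to fs − 14.8 kHz = 6.68 kHz.
71.12 kHz mod fs = 6.68 kHz.
6.68 kHz ≤ fs/2 = 10.74 kHz, appears at 6.68 kHz.
76.16 kHz mod fs = 11.72 kHz.
11.72 kHz > fs/2 = 10.74 kHz, folds to fs − 11.72 kHz = 9.76 kHz.
36.28 kHz and 71.12 kHz both map to 6.68 kHz.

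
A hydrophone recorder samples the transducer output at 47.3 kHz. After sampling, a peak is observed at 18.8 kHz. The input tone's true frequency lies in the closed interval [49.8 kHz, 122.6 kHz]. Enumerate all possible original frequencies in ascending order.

Frequencies that alias to 18.8 kHz are k·fs ± 18.8 kHz for integer k ≥ 0.
k=0: 18.8 kHz.
k=1: 28.5 kHz, 66.1 kHz.
k=2: 75.8 kHz, 113.4 kHz.
k=3: 123.1 kHz, 160.7 kHz.
Within [49.8 kHz, 122.6 kHz]: 66.1 kHz, 75.8 kHz, 113.4 kHz.

66.1 kHz, 75.8 kHz, 113.4 kHz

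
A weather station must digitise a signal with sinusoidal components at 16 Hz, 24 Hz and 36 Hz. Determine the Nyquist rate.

Highest-frequency component: 36 Hz.
Nyquist rate = 2 × 36 Hz = 72 Hz.

72 Hz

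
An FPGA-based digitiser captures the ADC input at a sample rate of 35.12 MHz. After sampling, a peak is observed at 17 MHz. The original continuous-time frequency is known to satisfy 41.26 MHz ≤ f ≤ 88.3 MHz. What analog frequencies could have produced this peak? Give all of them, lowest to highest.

52.12 MHz, 53.24 MHz, 87.24 MHz

Frequencies that alias to 17 MHz are k·fs ± 17 MHz for integer k ≥ 0.
k=0: 17 MHz.
k=1: 18.12 MHz, 52.12 MHz.
k=2: 53.24 MHz, 87.24 MHz.
k=3: 88.36 MHz, 122.36 MHz.
Within [41.26 MHz, 88.3 MHz]: 52.12 MHz, 53.24 MHz, 87.24 MHz.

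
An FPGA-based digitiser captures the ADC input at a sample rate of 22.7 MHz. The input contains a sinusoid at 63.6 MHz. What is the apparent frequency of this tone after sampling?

63.6 MHz mod fs = 18.2 MHz.
18.2 MHz > fs/2 = 11.35 MHz, folds to fs − 18.2 MHz = 4.5 MHz.

4.5 MHz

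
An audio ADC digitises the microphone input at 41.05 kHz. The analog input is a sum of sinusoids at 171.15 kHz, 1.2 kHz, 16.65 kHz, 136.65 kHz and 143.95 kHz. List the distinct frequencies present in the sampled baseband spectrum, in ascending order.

1.2 kHz, 6.95 kHz, 13.5 kHz, 16.65 kHz, 20.25 kHz

fs/2 = 20.525 kHz.
171.15 kHz mod fs = 6.95 kHz.
6.95 kHz ≤ fs/2 = 20.525 kHz, appears at 6.95 kHz.
1.2 kHz ≤ fs/2 = 20.525 kHz, passes unchanged.
16.65 kHz ≤ fs/2 = 20.525 kHz, passes unchanged.
136.65 kHz mod fs = 13.5 kHz.
13.5 kHz ≤ fs/2 = 20.525 kHz, appears at 13.5 kHz.
143.95 kHz mod fs = 20.8 kHz.
20.8 kHz > fs/2 = 20.525 kHz, folds to fs − 20.8 kHz = 20.25 kHz.
Distinct values: {1.2 kHz, 6.95 kHz, 13.5 kHz, 16.65 kHz, 20.25 kHz}.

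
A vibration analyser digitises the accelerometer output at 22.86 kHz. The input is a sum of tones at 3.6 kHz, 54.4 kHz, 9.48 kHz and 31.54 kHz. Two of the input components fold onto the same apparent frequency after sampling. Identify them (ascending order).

fs/2 = 11.43 kHz.
3.6 kHz ≤ fs/2 = 11.43 kHz, passes unchanged.
54.4 kHz mod fs = 8.68 kHz.
8.68 kHz ≤ fs/2 = 11.43 kHz, appears at 8.68 kHz.
9.48 kHz ≤ fs/2 = 11.43 kHz, passes unchanged.
31.54 kHz mod fs = 8.68 kHz.
8.68 kHz ≤ fs/2 = 11.43 kHz, appears at 8.68 kHz.
31.54 kHz and 54.4 kHz both map to 8.68 kHz.

31.54 kHz, 54.4 kHz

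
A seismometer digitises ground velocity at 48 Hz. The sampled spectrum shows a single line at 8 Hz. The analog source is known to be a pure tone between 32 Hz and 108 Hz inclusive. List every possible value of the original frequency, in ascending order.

40 Hz, 56 Hz, 88 Hz, 104 Hz

Frequencies that alias to 8 Hz are k·fs ± 8 Hz for integer k ≥ 0.
k=0: 8 Hz.
k=1: 40 Hz, 56 Hz.
k=2: 88 Hz, 104 Hz.
k=3: 136 Hz, 152 Hz.
Within [32 Hz, 108 Hz]: 40 Hz, 56 Hz, 88 Hz, 104 Hz.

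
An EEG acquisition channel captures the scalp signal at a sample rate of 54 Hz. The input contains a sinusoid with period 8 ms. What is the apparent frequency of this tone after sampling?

17 Hz

T = 8 ms → f = 1/T = 125 Hz.
125 Hz mod fs = 17 Hz.
17 Hz ≤ fs/2 = 27 Hz, appears at 17 Hz.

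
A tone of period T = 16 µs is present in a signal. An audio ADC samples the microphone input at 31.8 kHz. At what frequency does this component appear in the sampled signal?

T = 16 µs → f = 1/T = 62.5 kHz.
62.5 kHz mod fs = 30.7 kHz.
30.7 kHz > fs/2 = 15.9 kHz, folds to fs − 30.7 kHz = 1.1 kHz.

1.1 kHz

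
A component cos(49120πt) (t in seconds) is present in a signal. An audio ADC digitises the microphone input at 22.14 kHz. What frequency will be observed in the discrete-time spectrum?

2.42 kHz

ω = 49120π rad/s → f = ω/(2π) = 24560 Hz = 24.56 kHz.
24.56 kHz mod fs = 2.42 kHz.
2.42 kHz ≤ fs/2 = 11.07 kHz, appears at 2.42 kHz.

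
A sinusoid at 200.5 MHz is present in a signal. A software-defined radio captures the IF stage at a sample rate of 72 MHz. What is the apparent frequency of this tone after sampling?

200.5 MHz mod fs = 56.5 MHz.
56.5 MHz > fs/2 = 36 MHz, folds to fs − 56.5 MHz = 15.5 MHz.

15.5 MHz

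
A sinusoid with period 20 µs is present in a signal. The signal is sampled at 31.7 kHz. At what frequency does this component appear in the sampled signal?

13.4 kHz

T = 20 µs → f = 1/T = 50 kHz.
50 kHz mod fs = 18.3 kHz.
18.3 kHz > fs/2 = 15.85 kHz, folds to fs − 18.3 kHz = 13.4 kHz.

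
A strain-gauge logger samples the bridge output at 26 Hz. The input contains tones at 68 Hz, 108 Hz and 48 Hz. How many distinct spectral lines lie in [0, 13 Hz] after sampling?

2

fs/2 = 13 Hz.
68 Hz mod fs = 16 Hz.
16 Hz > fs/2 = 13 Hz, folds to fs − 16 Hz = 10 Hz.
108 Hz mod fs = 4 Hz.
4 Hz ≤ fs/2 = 13 Hz, appears at 4 Hz.
48 Hz mod fs = 22 Hz.
22 Hz > fs/2 = 13 Hz, folds to fs − 22 Hz = 4 Hz.
Distinct values: {4 Hz, 10 Hz} → 2.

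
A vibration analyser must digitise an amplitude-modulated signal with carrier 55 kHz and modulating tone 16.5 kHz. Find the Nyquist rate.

AM sidebands sit at fc ± fm = 38.5 kHz and 71.5 kHz.
Highest-frequency component: 71.5 kHz.
Nyquist rate = 2 × 71.5 kHz = 143 kHz.

143 kHz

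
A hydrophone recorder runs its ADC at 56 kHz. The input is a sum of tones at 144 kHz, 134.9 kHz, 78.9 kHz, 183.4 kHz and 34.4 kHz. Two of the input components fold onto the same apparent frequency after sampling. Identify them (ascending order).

78.9 kHz, 134.9 kHz

fs/2 = 28 kHz.
144 kHz mod fs = 32 kHz.
32 kHz > fs/2 = 28 kHz, folds to fs − 32 kHz = 24 kHz.
134.9 kHz mod fs = 22.9 kHz.
22.9 kHz ≤ fs/2 = 28 kHz, appears at 22.9 kHz.
78.9 kHz mod fs = 22.9 kHz.
22.9 kHz ≤ fs/2 = 28 kHz, appears at 22.9 kHz.
183.4 kHz mod fs = 15.4 kHz.
15.4 kHz ≤ fs/2 = 28 kHz, appears at 15.4 kHz.
34.4 kHz > fs/2 = 28 kHz, folds to fs − 34.4 kHz = 21.6 kHz.
78.9 kHz and 134.9 kHz both map to 22.9 kHz.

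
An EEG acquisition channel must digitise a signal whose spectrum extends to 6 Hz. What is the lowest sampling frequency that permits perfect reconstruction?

Nyquist rate = 2 × 6 Hz = 12 Hz.

12 Hz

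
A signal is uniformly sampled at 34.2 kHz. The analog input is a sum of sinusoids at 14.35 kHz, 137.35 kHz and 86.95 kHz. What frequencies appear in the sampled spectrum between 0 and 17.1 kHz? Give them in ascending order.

0.55 kHz, 14.35 kHz, 15.65 kHz

fs/2 = 17.1 kHz.
14.35 kHz ≤ fs/2 = 17.1 kHz, passes unchanged.
137.35 kHz mod fs = 0.55 kHz.
0.55 kHz ≤ fs/2 = 17.1 kHz, appears at 0.55 kHz.
86.95 kHz mod fs = 18.55 kHz.
18.55 kHz > fs/2 = 17.1 kHz, folds to fs − 18.55 kHz = 15.65 kHz.
Distinct values: {0.55 kHz, 14.35 kHz, 15.65 kHz}.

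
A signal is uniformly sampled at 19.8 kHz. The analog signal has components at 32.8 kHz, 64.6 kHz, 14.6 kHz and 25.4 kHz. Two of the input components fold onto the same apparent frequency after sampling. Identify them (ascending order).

14.6 kHz, 64.6 kHz

fs/2 = 9.9 kHz.
32.8 kHz mod fs = 13 kHz.
13 kHz > fs/2 = 9.9 kHz, folds to fs − 13 kHz = 6.8 kHz.
64.6 kHz mod fs = 5.2 kHz.
5.2 kHz ≤ fs/2 = 9.9 kHz, appears at 5.2 kHz.
14.6 kHz > fs/2 = 9.9 kHz, folds to fs − 14.6 kHz = 5.2 kHz.
25.4 kHz mod fs = 5.6 kHz.
5.6 kHz ≤ fs/2 = 9.9 kHz, appears at 5.6 kHz.
14.6 kHz and 64.6 kHz both map to 5.2 kHz.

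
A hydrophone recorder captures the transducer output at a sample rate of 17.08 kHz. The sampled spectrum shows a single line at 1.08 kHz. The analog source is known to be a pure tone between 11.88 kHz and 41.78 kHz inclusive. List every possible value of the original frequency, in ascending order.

16 kHz, 18.16 kHz, 33.08 kHz, 35.24 kHz

Frequencies that alias to 1.08 kHz are k·fs ± 1.08 kHz for integer k ≥ 0.
k=0: 1.08 kHz.
k=1: 16 kHz, 18.16 kHz.
k=2: 33.08 kHz, 35.24 kHz.
k=3: 50.16 kHz, 52.32 kHz.
Within [11.88 kHz, 41.78 kHz]: 16 kHz, 18.16 kHz, 33.08 kHz, 35.24 kHz.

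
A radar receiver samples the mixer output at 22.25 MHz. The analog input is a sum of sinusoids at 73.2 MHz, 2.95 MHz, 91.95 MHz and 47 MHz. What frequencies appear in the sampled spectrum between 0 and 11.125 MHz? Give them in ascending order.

2.5 MHz, 2.95 MHz, 6.45 MHz

fs/2 = 11.125 MHz.
73.2 MHz mod fs = 6.45 MHz.
6.45 MHz ≤ fs/2 = 11.125 MHz, appears at 6.45 MHz.
2.95 MHz ≤ fs/2 = 11.125 MHz, passes unchanged.
91.95 MHz mod fs = 2.95 MHz.
2.95 MHz ≤ fs/2 = 11.125 MHz, appears at 2.95 MHz.
47 MHz mod fs = 2.5 MHz.
2.5 MHz ≤ fs/2 = 11.125 MHz, appears at 2.5 MHz.
Distinct values: {2.5 MHz, 2.95 MHz, 6.45 MHz}.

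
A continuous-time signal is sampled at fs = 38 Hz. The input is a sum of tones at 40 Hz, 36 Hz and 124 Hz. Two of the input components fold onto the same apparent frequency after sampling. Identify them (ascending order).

fs/2 = 19 Hz.
40 Hz mod fs = 2 Hz.
2 Hz ≤ fs/2 = 19 Hz, appears at 2 Hz.
36 Hz > fs/2 = 19 Hz, folds to fs − 36 Hz = 2 Hz.
124 Hz mod fs = 10 Hz.
10 Hz ≤ fs/2 = 19 Hz, appears at 10 Hz.
36 Hz and 40 Hz both map to 2 Hz.

36 Hz, 40 Hz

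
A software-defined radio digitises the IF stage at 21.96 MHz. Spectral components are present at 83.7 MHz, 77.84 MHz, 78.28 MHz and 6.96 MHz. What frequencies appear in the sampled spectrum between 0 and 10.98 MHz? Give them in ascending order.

4.14 MHz, 6.96 MHz, 9.56 MHz, 10 MHz

fs/2 = 10.98 MHz.
83.7 MHz mod fs = 17.82 MHz.
17.82 MHz > fs/2 = 10.98 MHz, folds to fs − 17.82 MHz = 4.14 MHz.
77.84 MHz mod fs = 11.96 MHz.
11.96 MHz > fs/2 = 10.98 MHz, folds to fs − 11.96 MHz = 10 MHz.
78.28 MHz mod fs = 12.4 MHz.
12.4 MHz > fs/2 = 10.98 MHz, folds to fs − 12.4 MHz = 9.56 MHz.
6.96 MHz ≤ fs/2 = 10.98 MHz, passes unchanged.
Distinct values: {4.14 MHz, 6.96 MHz, 9.56 MHz, 10 MHz}.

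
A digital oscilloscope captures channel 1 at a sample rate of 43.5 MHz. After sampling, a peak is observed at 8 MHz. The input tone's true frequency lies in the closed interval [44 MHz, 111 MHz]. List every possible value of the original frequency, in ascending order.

Frequencies that alias to 8 MHz are k·fs ± 8 MHz for integer k ≥ 0.
k=0: 8 MHz.
k=1: 35.5 MHz, 51.5 MHz.
k=2: 79 MHz, 95 MHz.
k=3: 122.5 MHz, 138.5 MHz.
Within [44 MHz, 111 MHz]: 51.5 MHz, 79 MHz, 95 MHz.

51.5 MHz, 79 MHz, 95 MHz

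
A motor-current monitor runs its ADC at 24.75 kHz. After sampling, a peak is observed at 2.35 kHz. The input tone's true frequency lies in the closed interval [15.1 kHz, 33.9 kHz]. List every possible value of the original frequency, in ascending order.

Frequencies that alias to 2.35 kHz are k·fs ± 2.35 kHz for integer k ≥ 0.
k=0: 2.35 kHz.
k=1: 22.4 kHz, 27.1 kHz.
k=2: 47.15 kHz, 51.85 kHz.
Within [15.1 kHz, 33.9 kHz]: 22.4 kHz, 27.1 kHz.

22.4 kHz, 27.1 kHz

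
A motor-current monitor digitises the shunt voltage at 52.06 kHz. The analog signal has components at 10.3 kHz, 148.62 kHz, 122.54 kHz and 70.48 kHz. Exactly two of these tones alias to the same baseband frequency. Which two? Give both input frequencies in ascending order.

70.48 kHz, 122.54 kHz

fs/2 = 26.03 kHz.
10.3 kHz ≤ fs/2 = 26.03 kHz, passes unchanged.
148.62 kHz mod fs = 44.5 kHz.
44.5 kHz > fs/2 = 26.03 kHz, folds to fs − 44.5 kHz = 7.56 kHz.
122.54 kHz mod fs = 18.42 kHz.
18.42 kHz ≤ fs/2 = 26.03 kHz, appears at 18.42 kHz.
70.48 kHz mod fs = 18.42 kHz.
18.42 kHz ≤ fs/2 = 26.03 kHz, appears at 18.42 kHz.
70.48 kHz and 122.54 kHz both map to 18.42 kHz.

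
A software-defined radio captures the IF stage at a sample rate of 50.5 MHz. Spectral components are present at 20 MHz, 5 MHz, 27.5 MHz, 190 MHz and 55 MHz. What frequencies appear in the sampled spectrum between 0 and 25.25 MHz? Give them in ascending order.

4.5 MHz, 5 MHz, 12 MHz, 20 MHz, 23 MHz

fs/2 = 25.25 MHz.
20 MHz ≤ fs/2 = 25.25 MHz, passes unchanged.
5 MHz ≤ fs/2 = 25.25 MHz, passes unchanged.
27.5 MHz > fs/2 = 25.25 MHz, folds to fs − 27.5 MHz = 23 MHz.
190 MHz mod fs = 38.5 MHz.
38.5 MHz > fs/2 = 25.25 MHz, folds to fs − 38.5 MHz = 12 MHz.
55 MHz mod fs = 4.5 MHz.
4.5 MHz ≤ fs/2 = 25.25 MHz, appears at 4.5 MHz.
Distinct values: {4.5 MHz, 5 MHz, 12 MHz, 20 MHz, 23 MHz}.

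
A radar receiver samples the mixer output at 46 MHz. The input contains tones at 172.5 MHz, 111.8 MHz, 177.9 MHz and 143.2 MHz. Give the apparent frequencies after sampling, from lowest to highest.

5.2 MHz, 6.1 MHz, 11.5 MHz, 19.8 MHz

fs/2 = 23 MHz.
172.5 MHz mod fs = 34.5 MHz.
34.5 MHz > fs/2 = 23 MHz, folds to fs − 34.5 MHz = 11.5 MHz.
111.8 MHz mod fs = 19.8 MHz.
19.8 MHz ≤ fs/2 = 23 MHz, appears at 19.8 MHz.
177.9 MHz mod fs = 39.9 MHz.
39.9 MHz > fs/2 = 23 MHz, folds to fs − 39.9 MHz = 6.1 MHz.
143.2 MHz mod fs = 5.2 MHz.
5.2 MHz ≤ fs/2 = 23 MHz, appears at 5.2 MHz.
Distinct values: {5.2 MHz, 6.1 MHz, 11.5 MHz, 19.8 MHz}.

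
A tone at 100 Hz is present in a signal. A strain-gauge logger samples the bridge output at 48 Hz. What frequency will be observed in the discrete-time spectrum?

4 Hz

100 Hz mod fs = 4 Hz.
4 Hz ≤ fs/2 = 24 Hz, appears at 4 Hz.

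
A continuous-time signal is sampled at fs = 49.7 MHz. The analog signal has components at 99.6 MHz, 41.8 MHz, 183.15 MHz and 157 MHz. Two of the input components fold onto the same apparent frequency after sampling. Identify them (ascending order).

fs/2 = 24.85 MHz.
99.6 MHz mod fs = 0.2 MHz.
0.2 MHz ≤ fs/2 = 24.85 MHz, appears at 0.2 MHz.
41.8 MHz > fs/2 = 24.85 MHz, folds to fs − 41.8 MHz = 7.9 MHz.
183.15 MHz mod fs = 34.05 MHz.
34.05 MHz > fs/2 = 24.85 MHz, folds to fs − 34.05 MHz = 15.65 MHz.
157 MHz mod fs = 7.9 MHz.
7.9 MHz ≤ fs/2 = 24.85 MHz, appears at 7.9 MHz.
41.8 MHz and 157 MHz both map to 7.9 MHz.

41.8 MHz, 157 MHz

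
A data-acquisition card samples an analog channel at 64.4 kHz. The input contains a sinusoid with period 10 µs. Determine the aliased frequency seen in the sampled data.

T = 10 µs → f = 1/T = 100 kHz.
100 kHz mod fs = 35.6 kHz.
35.6 kHz > fs/2 = 32.2 kHz, folds to fs − 35.6 kHz = 28.8 kHz.

28.8 kHz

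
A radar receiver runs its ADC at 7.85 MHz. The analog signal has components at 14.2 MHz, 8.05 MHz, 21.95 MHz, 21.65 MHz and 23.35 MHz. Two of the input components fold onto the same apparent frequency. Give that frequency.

fs/2 = 3.925 MHz.
14.2 MHz mod fs = 6.35 MHz.
6.35 MHz > fs/2 = 3.925 MHz, folds to fs − 6.35 MHz = 1.5 MHz.
8.05 MHz mod fs = 0.2 MHz.
0.2 MHz ≤ fs/2 = 3.925 MHz, appears at 0.2 MHz.
21.95 MHz mod fs = 6.25 MHz.
6.25 MHz > fs/2 = 3.925 MHz, folds to fs − 6.25 MHz = 1.6 MHz.
21.65 MHz mod fs = 5.95 MHz.
5.95 MHz > fs/2 = 3.925 MHz, folds to fs − 5.95 MHz = 1.9 MHz.
23.35 MHz mod fs = 7.65 MHz.
7.65 MHz > fs/2 = 3.925 MHz, folds to fs − 7.65 MHz = 0.2 MHz.
8.05 MHz and 23.35 MHz both map to 0.2 MHz.

0.2 MHz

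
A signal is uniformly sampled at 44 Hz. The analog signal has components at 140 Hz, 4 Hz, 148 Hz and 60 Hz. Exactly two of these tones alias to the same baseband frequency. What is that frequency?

16 Hz

fs/2 = 22 Hz.
140 Hz mod fs = 8 Hz.
8 Hz ≤ fs/2 = 22 Hz, appears at 8 Hz.
4 Hz ≤ fs/2 = 22 Hz, passes unchanged.
148 Hz mod fs = 16 Hz.
16 Hz ≤ fs/2 = 22 Hz, appears at 16 Hz.
60 Hz mod fs = 16 Hz.
16 Hz ≤ fs/2 = 22 Hz, appears at 16 Hz.
60 Hz and 148 Hz both map to 16 Hz.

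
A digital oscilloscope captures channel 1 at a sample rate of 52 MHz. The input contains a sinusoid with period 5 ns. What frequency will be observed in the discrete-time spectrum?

T = 5 ns → f = 1/T = 200 MHz.
200 MHz mod fs = 44 MHz.
44 MHz > fs/2 = 26 MHz, folds to fs − 44 MHz = 8 MHz.

8 MHz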